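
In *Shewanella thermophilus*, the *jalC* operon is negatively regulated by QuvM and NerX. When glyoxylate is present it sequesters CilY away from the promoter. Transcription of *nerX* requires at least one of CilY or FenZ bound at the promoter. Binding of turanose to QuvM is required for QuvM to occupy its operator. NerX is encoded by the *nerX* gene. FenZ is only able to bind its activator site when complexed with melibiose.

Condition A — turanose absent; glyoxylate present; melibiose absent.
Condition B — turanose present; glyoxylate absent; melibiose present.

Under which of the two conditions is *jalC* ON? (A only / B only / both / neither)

A only

Condition A:
Turanose is absent, so QuvM is inactive.
Glyoxylate is present, so CilY is inactive.
Melibiose is absent, so FenZ is inactive.
No activator is available at the *nerX* promoter, so *nerX* is not transcribed.
So NerX is not produced.
With no repressor bound, *jalC* is transcribed.
→ *jalC* is ON in A.
Condition B:
Turanose is present, so QuvM is active.
Glyoxylate is absent, so CilY is active.
Melibiose is present, so FenZ is active.
Activator CilY is present, so *nerX* is transcribed.
So NerX is produced and active.
With repressor QuvM bound, *jalC* is not transcribed.
→ *jalC* is OFF in B.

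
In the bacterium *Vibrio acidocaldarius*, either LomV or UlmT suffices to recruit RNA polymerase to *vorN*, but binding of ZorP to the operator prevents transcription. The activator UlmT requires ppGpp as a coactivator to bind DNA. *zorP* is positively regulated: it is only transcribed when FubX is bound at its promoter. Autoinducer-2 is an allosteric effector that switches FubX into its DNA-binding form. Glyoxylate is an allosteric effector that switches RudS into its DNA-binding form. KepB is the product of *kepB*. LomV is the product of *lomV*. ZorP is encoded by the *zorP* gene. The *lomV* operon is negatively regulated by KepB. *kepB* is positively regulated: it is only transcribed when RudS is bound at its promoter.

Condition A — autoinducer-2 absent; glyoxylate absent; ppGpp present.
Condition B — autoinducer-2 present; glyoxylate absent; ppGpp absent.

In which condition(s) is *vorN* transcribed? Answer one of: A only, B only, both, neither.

Condition A:
Autoinducer-2 is absent, so FubX is inactive.
Required activator FubX is absent, so *zorP* is not transcribed.
So ZorP is not produced.
Glyoxylate is absent, so RudS is inactive.
Required activator RudS is absent, so *kepB* is not transcribed.
So KepB is not produced.
With no repressor bound, *lomV* is transcribed.
So LomV is produced and active.
ppGpp is present, so UlmT is active.
Activator LomV is present, so *vorN* is transcribed.
→ *vorN* is ON in A.
Condition B:
Autoinducer-2 is present, so FubX is active.
No repressor is bound and FubX is active, so *zorP* is transcribed.
So ZorP is produced and active.
Glyoxylate is absent, so RudS is inactive.
Required activator RudS is absent, so *kepB* is not transcribed.
So KepB is not produced.
With no repressor bound, *lomV* is transcribed.
So LomV is produced and active.
ppGpp is absent, so UlmT is inactive.
With repressor ZorP bound, *vorN* is not transcribed.
→ *vorN* is OFF in B.

A only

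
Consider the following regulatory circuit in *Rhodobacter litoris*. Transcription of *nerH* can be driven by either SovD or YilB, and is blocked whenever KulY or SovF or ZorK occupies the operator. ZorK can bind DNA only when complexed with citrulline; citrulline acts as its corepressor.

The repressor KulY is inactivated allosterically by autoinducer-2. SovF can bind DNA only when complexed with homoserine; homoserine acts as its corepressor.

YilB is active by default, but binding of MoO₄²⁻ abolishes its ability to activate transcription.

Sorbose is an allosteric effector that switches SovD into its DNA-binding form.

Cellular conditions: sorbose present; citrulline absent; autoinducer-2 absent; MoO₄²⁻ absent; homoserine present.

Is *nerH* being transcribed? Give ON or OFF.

Autoinducer-2 is absent, so KulY is active.
Sorbose is present, so SovD is active.
Homoserine is present, so SovF is active.
Citrulline is absent, so ZorK is inactive.
MoO₄²⁻ is absent, so YilB is active.
With repressor KulY bound, *nerH* is not transcribed.

OFF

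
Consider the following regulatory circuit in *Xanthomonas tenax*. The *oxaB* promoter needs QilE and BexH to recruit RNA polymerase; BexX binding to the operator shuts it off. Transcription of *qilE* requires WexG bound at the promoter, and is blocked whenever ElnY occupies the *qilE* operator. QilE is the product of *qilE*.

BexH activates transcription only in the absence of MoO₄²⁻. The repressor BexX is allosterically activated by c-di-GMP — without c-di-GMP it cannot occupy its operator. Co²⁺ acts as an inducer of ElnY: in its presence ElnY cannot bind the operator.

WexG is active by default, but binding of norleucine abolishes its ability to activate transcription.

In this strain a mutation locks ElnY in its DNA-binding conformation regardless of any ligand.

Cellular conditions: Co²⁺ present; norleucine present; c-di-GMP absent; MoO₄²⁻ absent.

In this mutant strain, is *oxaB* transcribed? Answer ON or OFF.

Norleucine is present, so WexG is inactive.
ElnY is constitutively active in this strain.
With repressor ElnY bound, *qilE* is not transcribed.
So QilE is not produced.
MoO₄²⁻ is absent, so BexH is active.
c-di-GMP is absent, so BexX is inactive.
Required activator QilE is absent, so *oxaB* is not transcribed.

OFF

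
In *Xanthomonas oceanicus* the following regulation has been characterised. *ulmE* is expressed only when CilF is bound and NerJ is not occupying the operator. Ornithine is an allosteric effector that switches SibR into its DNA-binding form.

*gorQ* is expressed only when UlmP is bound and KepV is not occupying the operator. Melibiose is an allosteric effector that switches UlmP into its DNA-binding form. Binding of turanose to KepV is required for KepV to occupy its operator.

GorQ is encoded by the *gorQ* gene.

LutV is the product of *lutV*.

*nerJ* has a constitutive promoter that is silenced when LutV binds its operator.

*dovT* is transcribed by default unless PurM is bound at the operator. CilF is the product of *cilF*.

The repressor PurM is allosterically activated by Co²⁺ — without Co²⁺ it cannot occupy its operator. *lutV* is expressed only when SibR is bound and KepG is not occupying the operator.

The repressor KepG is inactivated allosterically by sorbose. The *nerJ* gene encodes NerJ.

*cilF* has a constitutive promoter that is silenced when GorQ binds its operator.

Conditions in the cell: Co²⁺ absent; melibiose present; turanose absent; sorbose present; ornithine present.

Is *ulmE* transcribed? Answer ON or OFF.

OFF

Ornithine is present, so SibR is active.
Sorbose is present, so KepG is inactive.
No repressor is bound and SibR is active, so *lutV* is transcribed.
So LutV is produced and active.
With repressor LutV bound, *nerJ* is not transcribed.
So NerJ is not produced.
Melibiose is present, so UlmP is active.
Turanose is absent, so KepV is inactive.
No repressor is bound and UlmP is active, so *gorQ* is transcribed.
So GorQ is produced and active.
With repressor GorQ bound, *cilF* is not transcribed.
So CilF is not produced.
Required activator CilF is absent, so *ulmE* is not transcribed.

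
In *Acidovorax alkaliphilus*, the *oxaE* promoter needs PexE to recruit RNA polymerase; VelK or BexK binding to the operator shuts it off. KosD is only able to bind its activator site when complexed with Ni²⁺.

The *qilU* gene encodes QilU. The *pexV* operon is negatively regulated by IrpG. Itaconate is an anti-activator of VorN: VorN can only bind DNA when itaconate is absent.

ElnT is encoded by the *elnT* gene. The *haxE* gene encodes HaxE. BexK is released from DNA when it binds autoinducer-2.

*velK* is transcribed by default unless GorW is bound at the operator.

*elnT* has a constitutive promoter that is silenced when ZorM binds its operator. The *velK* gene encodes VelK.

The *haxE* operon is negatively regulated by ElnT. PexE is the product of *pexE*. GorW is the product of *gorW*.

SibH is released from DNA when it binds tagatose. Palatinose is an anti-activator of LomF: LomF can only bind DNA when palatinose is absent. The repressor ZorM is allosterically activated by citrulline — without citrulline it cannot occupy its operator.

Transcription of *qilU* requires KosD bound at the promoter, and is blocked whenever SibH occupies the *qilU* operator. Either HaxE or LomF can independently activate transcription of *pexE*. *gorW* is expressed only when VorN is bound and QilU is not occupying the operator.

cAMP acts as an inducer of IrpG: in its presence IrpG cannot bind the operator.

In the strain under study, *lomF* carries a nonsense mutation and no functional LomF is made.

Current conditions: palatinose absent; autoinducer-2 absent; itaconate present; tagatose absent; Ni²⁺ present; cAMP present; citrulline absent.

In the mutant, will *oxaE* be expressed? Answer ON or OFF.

OFF

Citrulline is absent, so ZorM is inactive.
With no repressor bound, *elnT* is transcribed.
So ElnT is produced and active.
With repressor ElnT bound, *haxE* is not transcribed.
So HaxE is not produced.
LomF is non-functional in this strain, so it has no effect.
No activator is available at the *pexE* promoter, so *pexE* is not transcribed.
So PexE is not produced.
Ni²⁺ is present, so KosD is active.
Tagatose is absent, so SibH is active.
With repressor SibH bound, *qilU* is not transcribed.
So QilU is not produced.
Itaconate is present, so VorN is inactive.
Required activator VorN is absent, so *gorW* is not transcribed.
So GorW is not produced.
With no repressor bound, *velK* is transcribed.
So VelK is produced and active.
Autoinducer-2 is absent, so BexK is active.
With repressor VelK bound, *oxaE* is not transcribed.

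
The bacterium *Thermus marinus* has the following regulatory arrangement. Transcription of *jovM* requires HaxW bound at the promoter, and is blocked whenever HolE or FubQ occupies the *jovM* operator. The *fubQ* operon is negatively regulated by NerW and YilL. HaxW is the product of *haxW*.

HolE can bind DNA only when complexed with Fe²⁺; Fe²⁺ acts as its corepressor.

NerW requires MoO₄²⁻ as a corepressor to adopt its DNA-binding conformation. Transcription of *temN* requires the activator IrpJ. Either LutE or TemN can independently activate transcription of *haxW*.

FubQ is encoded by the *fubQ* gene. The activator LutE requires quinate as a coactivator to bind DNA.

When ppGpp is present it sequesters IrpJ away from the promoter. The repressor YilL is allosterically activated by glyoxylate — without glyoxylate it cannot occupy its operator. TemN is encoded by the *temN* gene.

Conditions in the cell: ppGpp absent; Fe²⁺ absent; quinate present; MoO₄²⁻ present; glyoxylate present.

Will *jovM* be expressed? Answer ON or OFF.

Fe²⁺ is absent, so HolE is inactive.
MoO₄²⁻ is present, so NerW is active.
Glyoxylate is present, so YilL is active.
With repressor NerW bound, *fubQ* is not transcribed.
So FubQ is not produced.
Quinate is present, so LutE is active.
ppGpp is absent, so IrpJ is active.
No repressor is bound and IrpJ is active, so *temN* is transcribed.
So TemN is produced and active.
Activator LutE is present, so *haxW* is transcribed.
So HaxW is produced and active.
No repressor is bound and HaxW is active, so *jovM* is transcribed.

ON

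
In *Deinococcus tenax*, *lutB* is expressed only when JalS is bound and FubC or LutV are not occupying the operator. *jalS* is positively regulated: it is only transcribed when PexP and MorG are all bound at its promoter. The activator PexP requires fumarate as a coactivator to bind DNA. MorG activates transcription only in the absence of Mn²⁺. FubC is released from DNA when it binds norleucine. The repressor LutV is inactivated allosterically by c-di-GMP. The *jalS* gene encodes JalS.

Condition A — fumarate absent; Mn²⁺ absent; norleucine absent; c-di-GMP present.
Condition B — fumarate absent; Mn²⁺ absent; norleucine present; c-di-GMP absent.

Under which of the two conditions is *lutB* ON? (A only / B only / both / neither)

neither

Condition A:
Fumarate is absent, so PexP is inactive.
Mn²⁺ is absent, so MorG is active.
Required activator PexP is absent, so *jalS* is not transcribed.
So JalS is not produced.
Norleucine is absent, so FubC is active.
c-di-GMP is present, so LutV is inactive.
With repressor FubC bound, *lutB* is not transcribed.
→ *lutB* is OFF in A.
Condition B:
Fumarate is absent, so PexP is inactive.
Mn²⁺ is absent, so MorG is active.
Required activator PexP is absent, so *jalS* is not transcribed.
So JalS is not produced.
Norleucine is present, so FubC is inactive.
c-di-GMP is absent, so LutV is active.
With repressor LutV bound, *lutB* is not transcribed.
→ *lutB* is OFF in B.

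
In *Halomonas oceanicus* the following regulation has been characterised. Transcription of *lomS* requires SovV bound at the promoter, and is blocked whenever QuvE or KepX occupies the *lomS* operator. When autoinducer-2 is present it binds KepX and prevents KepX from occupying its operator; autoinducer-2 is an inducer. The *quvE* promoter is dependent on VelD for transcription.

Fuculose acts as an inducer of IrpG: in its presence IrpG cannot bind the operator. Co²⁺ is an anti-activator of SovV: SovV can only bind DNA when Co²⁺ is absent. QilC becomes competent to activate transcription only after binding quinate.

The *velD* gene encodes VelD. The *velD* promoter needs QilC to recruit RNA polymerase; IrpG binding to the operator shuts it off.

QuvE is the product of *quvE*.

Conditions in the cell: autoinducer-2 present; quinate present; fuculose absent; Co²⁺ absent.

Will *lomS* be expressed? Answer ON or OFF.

ON

Quinate is present, so QilC is active.
Fuculose is absent, so IrpG is active.
With repressor IrpG bound, *velD* is not transcribed.
So VelD is not produced.
Required activator VelD is absent, so *quvE* is not transcribed.
So QuvE is not produced.
Co²⁺ is absent, so SovV is active.
Autoinducer-2 is present, so KepX is inactive.
No repressor is bound and SovV is active, so *lomS* is transcribed.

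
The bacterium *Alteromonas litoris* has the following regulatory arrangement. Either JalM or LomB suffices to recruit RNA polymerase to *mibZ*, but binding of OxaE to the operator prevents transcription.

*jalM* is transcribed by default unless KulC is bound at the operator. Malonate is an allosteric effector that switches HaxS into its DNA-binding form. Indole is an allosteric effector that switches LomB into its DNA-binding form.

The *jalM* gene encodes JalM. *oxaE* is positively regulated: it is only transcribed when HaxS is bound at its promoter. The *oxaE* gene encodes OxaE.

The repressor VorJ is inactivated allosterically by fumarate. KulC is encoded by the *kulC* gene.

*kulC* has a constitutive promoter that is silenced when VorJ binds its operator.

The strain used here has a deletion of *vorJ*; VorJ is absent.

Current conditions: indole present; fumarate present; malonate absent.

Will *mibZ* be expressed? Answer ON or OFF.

VorJ is non-functional in this strain, so it has no effect.
With no repressor bound, *kulC* is transcribed.
So KulC is produced and active.
With repressor KulC bound, *jalM* is not transcribed.
So JalM is not produced.
Malonate is absent, so HaxS is inactive.
Required activator HaxS is absent, so *oxaE* is not transcribed.
So OxaE is not produced.
Indole is present, so LomB is active.
Activator LomB is present, so *mibZ* is transcribed.

ON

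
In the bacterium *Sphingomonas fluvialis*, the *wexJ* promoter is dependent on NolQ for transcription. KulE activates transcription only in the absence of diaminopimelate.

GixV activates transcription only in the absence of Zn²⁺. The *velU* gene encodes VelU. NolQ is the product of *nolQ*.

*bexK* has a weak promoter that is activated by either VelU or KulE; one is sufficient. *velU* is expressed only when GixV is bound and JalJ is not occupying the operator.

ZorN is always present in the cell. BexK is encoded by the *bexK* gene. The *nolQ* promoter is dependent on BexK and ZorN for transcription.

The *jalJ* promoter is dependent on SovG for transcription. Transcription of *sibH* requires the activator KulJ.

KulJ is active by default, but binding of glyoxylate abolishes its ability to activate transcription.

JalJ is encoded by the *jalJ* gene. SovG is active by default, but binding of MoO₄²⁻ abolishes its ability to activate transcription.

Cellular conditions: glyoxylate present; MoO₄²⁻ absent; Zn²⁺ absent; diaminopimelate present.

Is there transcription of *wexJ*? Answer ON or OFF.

MoO₄²⁻ is absent, so SovG is active.
No repressor is bound and SovG is active, so *jalJ* is transcribed.
So JalJ is produced and active.
Zn²⁺ is absent, so GixV is active.
With repressor JalJ bound, *velU* is not transcribed.
So VelU is not produced.
Diaminopimelate is present, so KulE is inactive.
No activator is available at the *bexK* promoter, so *bexK* is not transcribed.
So BexK is not produced.
ZorN is produced constitutively and is active.
Required activator BexK is absent, so *nolQ* is not transcribed.
So NolQ is not produced.
Required activator NolQ is absent, so *wexJ* is not transcribed.

OFF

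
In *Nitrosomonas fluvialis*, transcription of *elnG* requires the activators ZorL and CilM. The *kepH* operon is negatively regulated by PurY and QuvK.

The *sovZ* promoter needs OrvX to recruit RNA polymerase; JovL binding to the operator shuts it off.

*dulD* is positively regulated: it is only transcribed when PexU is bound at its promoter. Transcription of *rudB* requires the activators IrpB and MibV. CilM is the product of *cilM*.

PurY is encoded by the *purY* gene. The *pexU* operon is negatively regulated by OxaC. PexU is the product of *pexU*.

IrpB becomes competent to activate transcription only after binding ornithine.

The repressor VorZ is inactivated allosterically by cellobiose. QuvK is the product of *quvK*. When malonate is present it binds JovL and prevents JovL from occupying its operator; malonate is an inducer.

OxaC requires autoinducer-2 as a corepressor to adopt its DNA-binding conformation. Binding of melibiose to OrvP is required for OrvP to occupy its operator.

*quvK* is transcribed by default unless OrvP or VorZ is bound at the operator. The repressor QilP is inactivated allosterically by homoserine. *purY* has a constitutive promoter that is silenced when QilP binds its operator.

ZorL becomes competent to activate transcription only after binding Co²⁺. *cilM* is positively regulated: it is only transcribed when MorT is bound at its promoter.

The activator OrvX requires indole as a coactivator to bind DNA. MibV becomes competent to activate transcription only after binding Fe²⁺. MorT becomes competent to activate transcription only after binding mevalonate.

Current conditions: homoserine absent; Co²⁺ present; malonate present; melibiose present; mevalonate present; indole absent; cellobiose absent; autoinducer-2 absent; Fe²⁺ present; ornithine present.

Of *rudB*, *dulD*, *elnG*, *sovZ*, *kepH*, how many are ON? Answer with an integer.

4

Ornithine is present, so IrpB is active.
Fe²⁺ is present, so MibV is active.
No repressor is bound and IrpB and MibV are active, so *rudB* is transcribed.
→ *rudB* is ON.
Autoinducer-2 is absent, so OxaC is inactive.
With no repressor bound, *pexU* is transcribed.
So PexU is produced and active.
No repressor is bound and PexU is active, so *dulD* is transcribed.
→ *dulD* is ON.
Co²⁺ is present, so ZorL is active.
Mevalonate is present, so MorT is active.
No repressor is bound and MorT is active, so *cilM* is transcribed.
So CilM is produced and active.
No repressor is bound and ZorL and CilM are active, so *elnG* is transcribed.
→ *elnG* is ON.
Malonate is present, so JovL is inactive.
Indole is absent, so OrvX is inactive.
Required activator OrvX is absent, so *sovZ* is not transcribed.
→ *sovZ* is OFF.
Homoserine is absent, so QilP is active.
With repressor QilP bound, *purY* is not transcribed.
So PurY is not produced.
Melibiose is present, so OrvP is active.
Cellobiose is absent, so VorZ is active.
With repressor OrvP bound, *quvK* is not transcribed.
So QuvK is not produced.
With no repressor bound, *kepH* is transcribed.
→ *kepH* is ON.
4 of the 5 genes are transcribed.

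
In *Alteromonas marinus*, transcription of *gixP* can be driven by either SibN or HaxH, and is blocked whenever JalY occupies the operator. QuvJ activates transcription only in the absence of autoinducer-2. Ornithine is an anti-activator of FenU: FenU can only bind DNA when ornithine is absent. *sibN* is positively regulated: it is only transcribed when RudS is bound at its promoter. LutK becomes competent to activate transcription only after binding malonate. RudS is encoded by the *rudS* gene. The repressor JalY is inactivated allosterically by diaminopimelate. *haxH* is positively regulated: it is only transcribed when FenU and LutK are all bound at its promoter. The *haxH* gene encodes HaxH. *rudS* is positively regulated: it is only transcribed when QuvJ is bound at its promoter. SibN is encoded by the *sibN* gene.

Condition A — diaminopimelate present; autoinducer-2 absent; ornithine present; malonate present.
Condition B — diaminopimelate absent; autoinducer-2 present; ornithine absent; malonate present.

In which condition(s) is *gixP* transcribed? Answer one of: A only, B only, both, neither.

A only

Condition A:
Diaminopimelate is present, so JalY is inactive.
Autoinducer-2 is absent, so QuvJ is active.
No repressor is bound and QuvJ is active, so *rudS* is transcribed.
So RudS is produced and active.
No repressor is bound and RudS is active, so *sibN* is transcribed.
So SibN is produced and active.
Ornithine is present, so FenU is inactive.
Malonate is present, so LutK is active.
Required activator FenU is absent, so *haxH* is not transcribed.
So HaxH is not produced.
Activator SibN is present, so *gixP* is transcribed.
→ *gixP* is ON in A.
Condition B:
Diaminopimelate is absent, so JalY is active.
Autoinducer-2 is present, so QuvJ is inactive.
Required activator QuvJ is absent, so *rudS* is not transcribed.
So RudS is not produced.
Required activator RudS is absent, so *sibN* is not transcribed.
So SibN is not produced.
Ornithine is absent, so FenU is active.
Malonate is present, so LutK is active.
No repressor is bound and FenU and LutK are active, so *haxH* is transcribed.
So HaxH is produced and active.
With repressor JalY bound, *gixP* is not transcribed.
→ *gixP* is OFF in B.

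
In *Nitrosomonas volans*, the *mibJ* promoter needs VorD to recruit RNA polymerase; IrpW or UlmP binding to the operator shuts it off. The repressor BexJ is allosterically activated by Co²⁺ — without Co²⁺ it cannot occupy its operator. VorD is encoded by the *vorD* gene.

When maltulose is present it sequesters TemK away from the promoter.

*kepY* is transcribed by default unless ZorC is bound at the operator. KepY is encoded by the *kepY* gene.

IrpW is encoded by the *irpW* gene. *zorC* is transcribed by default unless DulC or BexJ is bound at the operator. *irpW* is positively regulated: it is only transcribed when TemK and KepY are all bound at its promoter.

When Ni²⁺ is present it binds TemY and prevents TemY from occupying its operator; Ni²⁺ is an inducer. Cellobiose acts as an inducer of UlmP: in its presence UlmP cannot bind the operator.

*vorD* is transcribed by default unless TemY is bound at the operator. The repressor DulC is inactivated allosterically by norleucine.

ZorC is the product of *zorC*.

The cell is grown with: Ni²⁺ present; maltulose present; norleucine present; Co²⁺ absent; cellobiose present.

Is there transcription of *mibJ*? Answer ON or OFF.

ON

Ni²⁺ is present, so TemY is inactive.
With no repressor bound, *vorD* is transcribed.
So VorD is produced and active.
Maltulose is present, so TemK is inactive.
Norleucine is present, so DulC is inactive.
Co²⁺ is absent, so BexJ is inactive.
With no repressor bound, *zorC* is transcribed.
So ZorC is produced and active.
With repressor ZorC bound, *kepY* is not transcribed.
So KepY is not produced.
Required activator TemK is absent, so *irpW* is not transcribed.
So IrpW is not produced.
Cellobiose is present, so UlmP is inactive.
No repressor is bound and VorD is active, so *mibJ* is transcribed.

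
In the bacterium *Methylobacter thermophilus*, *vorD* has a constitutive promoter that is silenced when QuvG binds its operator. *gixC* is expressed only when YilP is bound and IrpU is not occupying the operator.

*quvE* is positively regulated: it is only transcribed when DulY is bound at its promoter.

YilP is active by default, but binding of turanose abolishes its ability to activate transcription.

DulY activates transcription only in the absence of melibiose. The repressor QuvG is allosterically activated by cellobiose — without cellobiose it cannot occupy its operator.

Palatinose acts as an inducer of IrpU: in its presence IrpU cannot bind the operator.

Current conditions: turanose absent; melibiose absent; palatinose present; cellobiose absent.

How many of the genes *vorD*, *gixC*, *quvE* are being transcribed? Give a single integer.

Cellobiose is absent, so QuvG is inactive.
With no repressor bound, *vorD* is transcribed.
→ *vorD* is ON.
Palatinose is present, so IrpU is inactive.
Turanose is absent, so YilP is active.
No repressor is bound and YilP is active, so *gixC* is transcribed.
→ *gixC* is ON.
Melibiose is absent, so DulY is active.
No repressor is bound and DulY is active, so *quvE* is transcribed.
→ *quvE* is ON.
3 of the 3 genes are transcribed.

3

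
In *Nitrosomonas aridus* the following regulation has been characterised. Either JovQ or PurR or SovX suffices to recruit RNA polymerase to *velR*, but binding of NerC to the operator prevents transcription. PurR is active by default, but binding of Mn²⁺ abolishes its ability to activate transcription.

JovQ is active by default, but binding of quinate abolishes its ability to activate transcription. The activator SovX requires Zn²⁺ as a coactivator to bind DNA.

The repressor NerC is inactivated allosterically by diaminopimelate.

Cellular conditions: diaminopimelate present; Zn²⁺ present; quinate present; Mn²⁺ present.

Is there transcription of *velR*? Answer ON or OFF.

ON

Diaminopimelate is present, so NerC is inactive.
Quinate is present, so JovQ is inactive.
Mn²⁺ is present, so PurR is inactive.
Zn²⁺ is present, so SovX is active.
Activator SovX is present, so *velR* is transcribed.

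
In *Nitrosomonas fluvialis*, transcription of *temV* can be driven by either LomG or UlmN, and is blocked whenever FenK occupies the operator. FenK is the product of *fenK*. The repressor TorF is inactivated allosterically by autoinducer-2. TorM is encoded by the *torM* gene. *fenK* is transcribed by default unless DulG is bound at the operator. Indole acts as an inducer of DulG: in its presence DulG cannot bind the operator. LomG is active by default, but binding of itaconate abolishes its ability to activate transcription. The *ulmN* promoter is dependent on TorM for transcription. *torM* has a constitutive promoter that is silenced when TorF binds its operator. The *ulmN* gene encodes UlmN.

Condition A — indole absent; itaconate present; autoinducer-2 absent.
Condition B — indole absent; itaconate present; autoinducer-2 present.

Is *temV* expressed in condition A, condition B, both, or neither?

Condition A:
Indole is absent, so DulG is active.
With repressor DulG bound, *fenK* is not transcribed.
So FenK is not produced.
Itaconate is present, so LomG is inactive.
Autoinducer-2 is absent, so TorF is active.
With repressor TorF bound, *torM* is not transcribed.
So TorM is not produced.
Required activator TorM is absent, so *ulmN* is not transcribed.
So UlmN is not produced.
No activator is available at the *temV* promoter, so *temV* is not transcribed.
→ *temV* is OFF in A.
Condition B:
Indole is absent, so DulG is active.
With repressor DulG bound, *fenK* is not transcribed.
So FenK is not produced.
Itaconate is present, so LomG is inactive.
Autoinducer-2 is present, so TorF is inactive.
With no repressor bound, *torM* is transcribed.
So TorM is produced and active.
No repressor is bound and TorM is active, so *ulmN* is transcribed.
So UlmN is produced and active.
Activator UlmN is present, so *temV* is transcribed.
→ *temV* is ON in B.

B only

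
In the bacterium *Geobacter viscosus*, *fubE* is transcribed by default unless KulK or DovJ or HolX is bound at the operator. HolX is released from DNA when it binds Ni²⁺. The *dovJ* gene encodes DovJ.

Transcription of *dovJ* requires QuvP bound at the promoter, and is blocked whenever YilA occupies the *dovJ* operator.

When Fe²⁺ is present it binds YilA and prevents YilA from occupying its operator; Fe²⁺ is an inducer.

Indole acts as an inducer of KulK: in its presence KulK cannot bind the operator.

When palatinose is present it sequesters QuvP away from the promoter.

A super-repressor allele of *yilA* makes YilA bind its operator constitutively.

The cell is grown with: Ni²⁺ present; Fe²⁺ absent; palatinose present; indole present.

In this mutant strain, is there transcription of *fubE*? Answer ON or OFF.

ON

Indole is present, so KulK is inactive.
YilA is constitutively active in this strain.
Palatinose is present, so QuvP is inactive.
With repressor YilA bound, *dovJ* is not transcribed.
So DovJ is not produced.
Ni²⁺ is present, so HolX is inactive.
With no repressor bound, *fubE* is transcribed.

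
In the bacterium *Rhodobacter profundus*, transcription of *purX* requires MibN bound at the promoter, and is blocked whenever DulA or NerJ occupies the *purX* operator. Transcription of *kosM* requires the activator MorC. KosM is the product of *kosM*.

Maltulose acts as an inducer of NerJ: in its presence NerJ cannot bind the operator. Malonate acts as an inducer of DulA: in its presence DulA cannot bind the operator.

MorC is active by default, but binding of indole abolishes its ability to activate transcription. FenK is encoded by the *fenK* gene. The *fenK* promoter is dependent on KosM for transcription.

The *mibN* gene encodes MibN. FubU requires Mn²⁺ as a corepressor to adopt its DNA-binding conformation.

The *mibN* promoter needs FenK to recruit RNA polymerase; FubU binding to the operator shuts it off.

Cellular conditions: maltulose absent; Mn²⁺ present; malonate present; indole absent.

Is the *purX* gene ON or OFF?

OFF

Malonate is present, so DulA is inactive.
Indole is absent, so MorC is active.
No repressor is bound and MorC is active, so *kosM* is transcribed.
So KosM is produced and active.
No repressor is bound and KosM is active, so *fenK* is transcribed.
So FenK is produced and active.
Mn²⁺ is present, so FubU is active.
With repressor FubU bound, *mibN* is not transcribed.
So MibN is not produced.
Maltulose is absent, so NerJ is active.
With repressor NerJ bound, *purX* is not transcribed.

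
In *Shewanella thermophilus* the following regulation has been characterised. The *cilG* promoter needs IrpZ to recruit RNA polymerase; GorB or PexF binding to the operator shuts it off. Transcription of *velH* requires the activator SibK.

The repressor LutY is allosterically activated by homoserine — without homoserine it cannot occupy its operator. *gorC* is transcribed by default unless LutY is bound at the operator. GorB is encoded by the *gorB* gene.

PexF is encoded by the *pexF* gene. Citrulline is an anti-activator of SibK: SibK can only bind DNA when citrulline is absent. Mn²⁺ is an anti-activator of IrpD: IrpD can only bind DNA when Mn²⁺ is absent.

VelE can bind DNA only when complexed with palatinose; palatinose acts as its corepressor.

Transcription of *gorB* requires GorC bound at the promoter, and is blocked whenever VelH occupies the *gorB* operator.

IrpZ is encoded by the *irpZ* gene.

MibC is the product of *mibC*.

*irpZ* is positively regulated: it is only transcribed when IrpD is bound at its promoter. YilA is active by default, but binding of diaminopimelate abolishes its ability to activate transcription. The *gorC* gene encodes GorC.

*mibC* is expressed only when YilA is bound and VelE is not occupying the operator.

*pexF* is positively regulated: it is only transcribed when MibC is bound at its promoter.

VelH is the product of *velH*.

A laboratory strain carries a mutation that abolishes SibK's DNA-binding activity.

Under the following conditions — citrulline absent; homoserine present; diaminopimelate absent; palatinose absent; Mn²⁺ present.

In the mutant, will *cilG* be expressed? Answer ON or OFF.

OFF

SibK is non-functional in this strain, so it has no effect.
Required activator SibK is absent, so *velH* is not transcribed.
So VelH is not produced.
Homoserine is present, so LutY is active.
With repressor LutY bound, *gorC* is not transcribed.
So GorC is not produced.
Required activator GorC is absent, so *gorB* is not transcribed.
So GorB is not produced.
Mn²⁺ is present, so IrpD is inactive.
Required activator IrpD is absent, so *irpZ* is not transcribed.
So IrpZ is not produced.
Palatinose is absent, so VelE is inactive.
Diaminopimelate is absent, so YilA is active.
No repressor is bound and YilA is active, so *mibC* is transcribed.
So MibC is produced and active.
No repressor is bound and MibC is active, so *pexF* is transcribed.
So PexF is produced and active.
With repressor PexF bound, *cilG* is not transcribed.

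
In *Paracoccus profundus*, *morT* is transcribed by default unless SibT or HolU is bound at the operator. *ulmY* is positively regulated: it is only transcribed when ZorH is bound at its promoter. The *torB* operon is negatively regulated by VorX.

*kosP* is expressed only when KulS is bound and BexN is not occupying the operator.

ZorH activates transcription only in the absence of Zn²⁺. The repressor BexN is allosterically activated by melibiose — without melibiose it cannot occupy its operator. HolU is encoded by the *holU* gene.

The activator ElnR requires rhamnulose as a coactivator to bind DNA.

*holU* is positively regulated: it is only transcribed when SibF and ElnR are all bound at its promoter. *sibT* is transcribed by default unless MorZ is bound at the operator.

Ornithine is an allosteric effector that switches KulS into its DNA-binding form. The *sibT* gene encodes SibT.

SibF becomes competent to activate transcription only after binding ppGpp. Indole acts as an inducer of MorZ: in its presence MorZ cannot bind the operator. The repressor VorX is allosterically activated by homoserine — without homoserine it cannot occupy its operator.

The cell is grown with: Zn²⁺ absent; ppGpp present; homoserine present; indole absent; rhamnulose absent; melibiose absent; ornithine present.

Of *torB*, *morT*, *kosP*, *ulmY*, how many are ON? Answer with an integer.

3

Homoserine is present, so VorX is active.
With repressor VorX bound, *torB* is not transcribed.
→ *torB* is OFF.
Indole is absent, so MorZ is active.
With repressor MorZ bound, *sibT* is not transcribed.
So SibT is not produced.
ppGpp is present, so SibF is active.
Rhamnulose is absent, so ElnR is inactive.
Required activator ElnR is absent, so *holU* is not transcribed.
So HolU is not produced.
With no repressor bound, *morT* is transcribed.
→ *morT* is ON.
Ornithine is present, so KulS is active.
Melibiose is absent, so BexN is inactive.
No repressor is bound and KulS is active, so *kosP* is transcribed.
→ *kosP* is ON.
Zn²⁺ is absent, so ZorH is active.
No repressor is bound and ZorH is active, so *ulmY* is transcribed.
→ *ulmY* is ON.
3 of the 4 genes are transcribed.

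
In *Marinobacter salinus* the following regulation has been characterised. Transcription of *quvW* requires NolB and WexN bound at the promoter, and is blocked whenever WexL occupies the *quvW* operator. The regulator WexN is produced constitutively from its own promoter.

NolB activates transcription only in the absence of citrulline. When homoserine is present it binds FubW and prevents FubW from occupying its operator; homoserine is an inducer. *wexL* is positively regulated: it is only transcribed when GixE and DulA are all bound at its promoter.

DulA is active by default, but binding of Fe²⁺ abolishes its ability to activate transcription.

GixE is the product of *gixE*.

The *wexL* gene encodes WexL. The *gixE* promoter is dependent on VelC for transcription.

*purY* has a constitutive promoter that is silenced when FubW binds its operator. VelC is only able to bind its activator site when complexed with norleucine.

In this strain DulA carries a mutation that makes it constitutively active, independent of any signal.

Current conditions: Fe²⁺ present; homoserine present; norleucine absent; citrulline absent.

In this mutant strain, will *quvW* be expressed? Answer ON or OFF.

Norleucine is absent, so VelC is inactive.
Required activator VelC is absent, so *gixE* is not transcribed.
So GixE is not produced.
DulA is constitutively active in this strain.
Required activator GixE is absent, so *wexL* is not transcribed.
So WexL is not produced.
Citrulline is absent, so NolB is active.
WexN is produced constitutively and is active.
No repressor is bound and NolB and WexN are active, so *quvW* is transcribed.

ON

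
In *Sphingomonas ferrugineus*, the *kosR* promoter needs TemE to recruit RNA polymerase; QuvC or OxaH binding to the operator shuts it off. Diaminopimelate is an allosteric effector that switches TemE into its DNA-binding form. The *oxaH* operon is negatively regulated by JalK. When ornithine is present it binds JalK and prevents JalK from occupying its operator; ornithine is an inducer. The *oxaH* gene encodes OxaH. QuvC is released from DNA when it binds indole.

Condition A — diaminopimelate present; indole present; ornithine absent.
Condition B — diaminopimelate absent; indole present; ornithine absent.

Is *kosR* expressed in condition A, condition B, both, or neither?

A only

Condition A:
Diaminopimelate is present, so TemE is active.
Indole is present, so QuvC is inactive.
Ornithine is absent, so JalK is active.
With repressor JalK bound, *oxaH* is not transcribed.
So OxaH is not produced.
No repressor is bound and TemE is active, so *kosR* is transcribed.
→ *kosR* is ON in A.
Condition B:
Diaminopimelate is absent, so TemE is inactive.
Indole is present, so QuvC is inactive.
Ornithine is absent, so JalK is active.
With repressor JalK bound, *oxaH* is not transcribed.
So OxaH is not produced.
Required activator TemE is absent, so *kosR* is not transcribed.
→ *kosR* is OFF in B.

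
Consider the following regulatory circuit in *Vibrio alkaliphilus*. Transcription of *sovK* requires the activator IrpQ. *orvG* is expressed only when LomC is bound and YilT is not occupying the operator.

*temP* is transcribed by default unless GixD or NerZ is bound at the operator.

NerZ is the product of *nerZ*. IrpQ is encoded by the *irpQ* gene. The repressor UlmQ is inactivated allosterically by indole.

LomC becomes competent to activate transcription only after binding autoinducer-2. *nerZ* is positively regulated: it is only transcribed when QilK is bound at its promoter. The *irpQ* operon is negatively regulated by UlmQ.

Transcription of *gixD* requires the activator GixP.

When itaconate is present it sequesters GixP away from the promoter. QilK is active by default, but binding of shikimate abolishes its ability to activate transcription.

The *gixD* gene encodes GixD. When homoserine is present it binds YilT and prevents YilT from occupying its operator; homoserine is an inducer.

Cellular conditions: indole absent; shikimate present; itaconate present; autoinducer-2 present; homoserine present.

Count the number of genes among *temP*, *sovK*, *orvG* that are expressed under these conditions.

Itaconate is present, so GixP is inactive.
Required activator GixP is absent, so *gixD* is not transcribed.
So GixD is not produced.
Shikimate is present, so QilK is inactive.
Required activator QilK is absent, so *nerZ* is not transcribed.
So NerZ is not produced.
With no repressor bound, *temP* is transcribed.
→ *temP* is ON.
Indole is absent, so UlmQ is active.
With repressor UlmQ bound, *irpQ* is not transcribed.
So IrpQ is not produced.
Required activator IrpQ is absent, so *sovK* is not transcribed.
→ *sovK* is OFF.
Homoserine is present, so YilT is inactive.
Autoinducer-2 is present, so LomC is active.
No repressor is bound and LomC is active, so *orvG* is transcribed.
→ *orvG* is ON.
2 of the 3 genes are transcribed.

2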